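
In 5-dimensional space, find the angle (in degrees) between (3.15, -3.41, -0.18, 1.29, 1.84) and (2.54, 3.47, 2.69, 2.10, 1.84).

With u = (3.15, -3.41, -0.18, 1.29, 1.84), v = (2.54, 3.47, 2.69, 2.10, 1.84):
u·v = 3.15·2.54 + (-3.41)·3.47 + (-0.18)·2.69 + 1.29·2.1 + 1.84·1.84 = 8.001 + (-11.8327) + (-0.4842) + 2.709 + 3.3856 = 1.7787.
|u| = √(3.15² + (-3.41)² + (-0.18)² + 1.29² + 1.84²) = √(9.9225 + 11.6281 + 0.0324 + 1.6641 + 3.3856) = √26.6327, |v| = √(2.54² + 3.47² + 2.69² + 2.1² + 1.84²) = √(6.4516 + 12.0409 + 7.2361 + 4.41 + 3.3856) = √33.5242.
cos θ = (u·v)/(|u||v|) = 1.7787/(√26.6327·√33.5242) ≈ 0.059527
θ = arccos(0.059527) ≈ 86.59°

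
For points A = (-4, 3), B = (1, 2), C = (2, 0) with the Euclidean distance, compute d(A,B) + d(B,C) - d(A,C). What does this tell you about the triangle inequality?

d(A,B) = √(5² + 1²) = √26 ≈ 5.099, d(B,C) = √(1² + 2²) = √5 ≈ 2.2361, d(A,C) = √(6² + 3²) = √45 ≈ 6.7082.
d(A,B) + d(B,C) - d(A,C) = 5.099 + 2.2361 - 6.7082 = 7.3351 - 6.7082 = 0.6269 (to 4 decimal places). This is ≥ 0, so the triangle inequality holds for these points.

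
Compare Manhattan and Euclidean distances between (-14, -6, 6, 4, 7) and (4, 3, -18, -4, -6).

L1 = |-14 - 4| + |-6 - 3| + |6 - (-18)| + |4 - (-4)| + |7 - (-6)| = 18 + 9 + 24 + 8 + 13 = 72
L2 = √(18² + 9² + 24² + 8² + 13²) = √1214 ≈ 34.8425
L1 ≥ L2 always (equality iff movement is along one axis); L1 > L2 here.
Ratio L1/L2 = 72/√1214 ≈ 2.0664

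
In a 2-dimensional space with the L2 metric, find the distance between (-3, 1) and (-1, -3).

(Σ|x_i - y_i|^2)^(1/2) = (|-3 - (-1)|^2 + |1 - (-3)|^2)^(1/2)
= (2^2 + 4^2)^(1/2) = (4 + 16)^(1/2) = (20)^(1/2) ≈ 4.4721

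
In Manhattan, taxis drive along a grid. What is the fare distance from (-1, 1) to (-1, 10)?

Σ|x_i - y_i| = |-1 - (-1)| + |1 - 10| = 0 + 9 = 9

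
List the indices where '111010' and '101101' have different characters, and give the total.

Differing positions: 2, 4, 5, 6. Hamming distance = 4.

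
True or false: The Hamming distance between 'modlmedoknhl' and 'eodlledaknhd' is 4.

Differing positions: 1, 5, 8, 12. Hamming distance = 4, so the claim is true.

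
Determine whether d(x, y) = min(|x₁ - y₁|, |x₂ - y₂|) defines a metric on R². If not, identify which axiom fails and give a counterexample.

No. d fails identity of indiscernibles: take x = (-1, 0) and y = (-1, 9). Then d(x,y) = min(|-1 - (-1)|, |0 - 9|) = min(0, 9) = 0, yet x ≠ y.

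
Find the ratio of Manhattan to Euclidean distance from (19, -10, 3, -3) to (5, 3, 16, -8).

L1 = |19 - 5| + |-10 - 3| + |3 - 16| + |-3 - (-8)| = 14 + 13 + 13 + 5 = 45
L2 = √(14² + 13² + 13² + 5²) = √559 ≈ 23.6432
L1 ≥ L2 always (equality iff movement is along one axis); L1 > L2 here.
Ratio L1/L2 = 45/√559 ≈ 1.9033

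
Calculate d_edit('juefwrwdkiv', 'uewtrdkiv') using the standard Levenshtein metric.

Let D[i][j] be the edit distance between the first i characters of 'juefwrwdkiv' and the first j characters of 'uewtrdkiv', with D[i][0] = i, D[0][j] = j, and D[i][j] = D[i-1][j-1] if the characters match, else 1 + min(D[i-1][j], D[i][j-1], D[i-1][j-1]). Filling the table (rows: prefixes of 'juefwrwdkiv', columns: prefixes of 'uewtrdkiv'):
     ε  u  e  w  t  r  d  k  i  v
  ε  0  1  2  3  4  5  6  7  8  9
  j  1  1  2  3  4  5  6  7  8  9
  u  2  1  2  3  4  5  6  7  8  9
  e  3  2  1  2  3  4  5  6  7  8
  f  4  3  2  2  3  4  5  6  7  8
  w  5  4  3  2  3  4  5  6  7  8
  r  6  5  4  3  3  3  4  5  6  7
  w  7  6  5  4  4  4  4  5  6  7
  d  8  7  6  5  5  5  4  5  6  7
  k  9  8  7  6  6  6  5  4  5  6
  i 10  9  8  7  7  7  6  5  4  5
  v 11 10  9  8  8  8  7  6  5  4
The bottom-right entry gives D[11][9] = 4, so no sequence of fewer than 4 edits works. Backtracking through the table gives one optimal edit sequence (4 edits):
  juefwrwdkiv → uefwrwdkiv (del j @1)
  uefwrwdkiv → uewrwdkiv (del f @3)
  uewrwdkiv → uewtwdkiv (sub r→t @4)
  uewtwdkiv → uewtrdkiv (sub w→r @5)
Edit distance = 4.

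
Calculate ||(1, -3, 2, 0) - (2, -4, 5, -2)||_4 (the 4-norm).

(Σ|x_i - y_i|^4)^(1/4) = (|1 - 2|^4 + |-3 - (-4)|^4 + |2 - 5|^4 + |0 - (-2)|^4)^(1/4)
= (1^4 + 1^4 + 3^4 + 2^4)^(1/4) = (1 + 1 + 81 + 16)^(1/4) = (99)^(1/4) ≈ 3.1543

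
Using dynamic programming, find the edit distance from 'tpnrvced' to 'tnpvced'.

Let D[i][j] be the edit distance between the first i characters of 'tpnrvced' and the first j characters of 'tnpvced', with D[i][0] = i, D[0][j] = j, and D[i][j] = D[i-1][j-1] if the characters match, else 1 + min(D[i-1][j], D[i][j-1], D[i-1][j-1]). Filling the table (rows: prefixes of 'tpnrvced', columns: prefixes of 'tnpvced'):
     ε  t  n  p  v  c  e  d
  ε  0  1  2  3  4  5  6  7
  t  1  0  1  2  3  4  5  6
  p  2  1  1  1  2  3  4  5
  n  3  2  1  2  2  3  4  5
  r  4  3  2  2  3  3  4  5
  v  5  4  3  3  2  3  4  5
  c  6  5  4  4  3  2  3  4
  e  7  6  5  5  4  3  2  3
  d  8  7  6  6  5  4  3  2
The bottom-right entry gives D[8][7] = 2, so no sequence of fewer than 2 edits works. Backtracking through the table gives one optimal edit sequence (2 edits):
  tpnrvced → tnrvced (del p @2)
  tnrvced → tnpvced (sub r→p @3)
Edit distance = 2.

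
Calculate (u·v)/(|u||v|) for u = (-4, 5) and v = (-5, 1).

With u = (-4, 5), v = (-5, 1):
u·v = (-4)·(-5) + 5·1 = 20 + 5 = 25.
|u| = √((-4)² + 5²) = √41, |v| = √((-5)² + 1²) = √26, so |u||v| = √(41·26) = √1066.
cos θ = (u·v)/(|u||v|) = 25/√1066 ≈ 0.7657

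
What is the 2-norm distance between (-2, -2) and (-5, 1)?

(Σ|x_i - y_i|^2)^(1/2) = (|-2 - (-5)|^2 + |-2 - 1|^2)^(1/2)
= (3^2 + 3^2)^(1/2) = (9 + 9)^(1/2) = (18)^(1/2) ≈ 4.2426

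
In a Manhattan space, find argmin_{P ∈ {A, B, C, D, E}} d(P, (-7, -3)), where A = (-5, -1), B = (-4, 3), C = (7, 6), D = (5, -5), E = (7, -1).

Distances: d(A) = 4, d(B) = 9, d(C) = 23, d(D) = 14, d(E) = 16. Nearest: A = (-5, -1) with distance 4.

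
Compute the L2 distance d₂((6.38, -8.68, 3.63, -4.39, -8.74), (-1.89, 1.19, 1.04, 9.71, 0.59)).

√(Σ(x_i - y_i)²) = √((6.38 - (-1.89))² + (-8.68 - 1.19)² + (3.63 - 1.04)² + (-4.39 - 9.71)² + (-8.74 - 0.59)²)
= √(8.27² + (-9.87)² + 2.59² + (-14.1)² + (-9.33)²) = √(68.3929 + 97.4169 + 6.7081 + 198.81 + 87.0489) = √458.3768 ≈ 21.4097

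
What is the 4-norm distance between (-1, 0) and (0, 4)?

(Σ|x_i - y_i|^4)^(1/4) = (|-1 - 0|^4 + |0 - 4|^4)^(1/4)
= (1^4 + 4^4)^(1/4) = (1 + 256)^(1/4) = (257)^(1/4) ≈ 4.0039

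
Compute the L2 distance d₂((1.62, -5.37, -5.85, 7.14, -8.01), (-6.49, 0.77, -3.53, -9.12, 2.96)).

√(Σ(x_i - y_i)²) = √((1.62 - (-6.49))² + (-5.37 - 0.77)² + (-5.85 - (-3.53))² + (7.14 - (-9.12))² + (-8.01 - 2.96)²)
= √(8.11² + (-6.14)² + (-2.32)² + 16.26² + (-10.97)²) = √(65.7721 + 37.6996 + 5.3824 + 264.3876 + 120.3409) = √493.5826 ≈ 22.2167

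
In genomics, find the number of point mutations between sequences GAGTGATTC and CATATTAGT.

Differing positions: 1, 3, 4, 5, 6, 7, 8, 9. Hamming distance = 8.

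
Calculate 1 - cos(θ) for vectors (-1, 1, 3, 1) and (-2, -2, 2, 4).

With u = (-1, 1, 3, 1), v = (-2, -2, 2, 4):
u·v = (-1)·(-2) + 1·(-2) + 3·2 + 1·4 = 2 + (-2) + 6 + 4 = 10.
|u| = √((-1)² + 1² + 3² + 1²) = √12, |v| = √((-2)² + (-2)² + 2² + 4²) = √28, so |u||v| = √(12·28) = √336.
cos θ = (u·v)/(|u||v|) = 10/√336 ≈ 0.5455
Cosine distance = 1 - cos θ ≈ 1 - 0.5455 = 0.4545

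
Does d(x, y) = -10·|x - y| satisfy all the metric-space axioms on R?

No. With c = -10 < 0, d fails non-negativity: d(7, 16) = -10·|7 - 16| = -10·9 = -90 < 0.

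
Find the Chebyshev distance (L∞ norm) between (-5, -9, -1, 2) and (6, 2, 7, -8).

max(|x_i - y_i|) = max(|-5 - 6|, |-9 - 2|, |-1 - 7|, |2 - (-8)|) = max(11, 11, 8, 10) = 11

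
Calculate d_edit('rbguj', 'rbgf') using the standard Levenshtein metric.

Let D[i][j] be the edit distance between the first i characters of 'rbguj' and the first j characters of 'rbgf', with D[i][0] = i, D[0][j] = j, and D[i][j] = D[i-1][j-1] if the characters match, else 1 + min(D[i-1][j], D[i][j-1], D[i-1][j-1]). Filling the table (rows: prefixes of 'rbguj', columns: prefixes of 'rbgf'):
     ε  r  b  g  f
  ε  0  1  2  3  4
  r  1  0  1  2  3
  b  2  1  0  1  2
  g  3  2  1  0  1
  u  4  3  2  1  1
  j  5  4  3  2  2
The bottom-right entry gives D[5][4] = 2, so no sequence of fewer than 2 edits works. Backtracking through the table gives one optimal edit sequence (2 edits):
  rbguj → rbgj (del u @4)
  rbgj → rbgf (sub j→f @4)
Edit distance = 2.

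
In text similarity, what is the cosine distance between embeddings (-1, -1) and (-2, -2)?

With u = (-1, -1), v = (-2, -2):
u·v = (-1)·(-2) + (-1)·(-2) = 2 + 2 = 4.
|u| = √((-1)² + (-1)²) = √2, |v| = √((-2)² + (-2)²) = √8, so |u||v| = √(2·8) = √16 = 4.
cos θ = (u·v)/(|u||v|) = 4/4 = 1
Cosine distance = 1 - cos θ = 1 - 1 = 0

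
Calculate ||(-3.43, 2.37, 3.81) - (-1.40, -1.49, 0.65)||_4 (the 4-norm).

(Σ|x_i - y_i|^4)^(1/4) = (|-3.43 - (-1.4)|^4 + |2.37 - (-1.49)|^4 + |3.81 - 0.65|^4)^(1/4)
= (2.03^4 + 3.86^4 + 3.16^4)^(1/4) ≈ (16.9818 + 221.9981 + 99.7122)^(1/4) = (338.6921)^(1/4) ≈ 4.2899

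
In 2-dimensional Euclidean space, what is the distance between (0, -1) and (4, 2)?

√(Σ(x_i - y_i)²) = √((0 - 4)² + (-1 - 2)²)
= √((-4)² + (-3)²) = √(16 + 9) = √25 = 5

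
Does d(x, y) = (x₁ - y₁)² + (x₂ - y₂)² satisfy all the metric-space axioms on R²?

No. The squared Euclidean distance fails the triangle inequality. Counterexample: x = (0, 0), y = (5, 1), z = (10, 2). d(x,z) = 10² + 2² = 104, but d(x,y) + d(y,z) = (5² + 1²) + (5² + 1²) = 26 + 26 = 52. Since 104 > 52, the triangle inequality is violated. (Note: √d, the ordinary Euclidean distance, IS a metric.)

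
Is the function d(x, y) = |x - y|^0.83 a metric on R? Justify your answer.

Yes. With 0 < p = 0.83 ≤ 1, d(x,y) = |x-y|^0.83 is a metric on R. Non-negativity and symmetry are immediate; |x-y|^0.83 = 0 ⟺ |x-y| = 0 ⟺ x = y. For the triangle inequality, the function t ↦ t^0.83 is subadditive on [0,∞) when p ≤ 1, so |x-z|^0.83 ≤ (|x-y| + |y-z|)^0.83 ≤ |x-y|^0.83 + |y-z|^0.83.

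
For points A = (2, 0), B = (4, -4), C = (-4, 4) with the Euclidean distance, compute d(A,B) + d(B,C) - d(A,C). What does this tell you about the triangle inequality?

d(A,B) = √(2² + 4²) = √20 ≈ 4.4721, d(B,C) = √(8² + 8²) = √128 ≈ 11.3137, d(A,C) = √(6² + 4²) = √52 ≈ 7.2111.
d(A,B) + d(B,C) - d(A,C) = 4.4721 + 11.3137 - 7.2111 = 15.7858 - 7.2111 = 8.5747 (to 4 decimal places). This is ≥ 0, so the triangle inequality holds for these points.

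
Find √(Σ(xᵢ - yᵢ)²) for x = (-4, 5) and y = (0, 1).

√(Σ(x_i - y_i)²) = √((-4 - 0)² + (5 - 1)²)
= √((-4)² + 4²) = √(16 + 16) = √32 ≈ 5.6569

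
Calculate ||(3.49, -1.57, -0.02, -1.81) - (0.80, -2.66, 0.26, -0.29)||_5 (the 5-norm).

(Σ|x_i - y_i|^5)^(1/5) = (|3.49 - 0.8|^5 + |-1.57 - (-2.66)|^5 + |-0.02 - 0.26|^5 + |-1.81 - (-0.29)|^5)^(1/5)
= (2.69^5 + 1.09^5 + 0.28^5 + 1.52^5)^(1/5) ≈ (140.8515 + 1.5386 + 0.0017 + 8.1137)^(1/5) = (150.5055)^(1/5) ≈ 2.7259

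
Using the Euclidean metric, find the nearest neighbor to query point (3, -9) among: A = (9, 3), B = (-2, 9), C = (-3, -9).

Distances: d(A) ≈ 13.4164, d(B) ≈ 18.6815, d(C) = 6. Nearest: C = (-3, -9) with distance 6.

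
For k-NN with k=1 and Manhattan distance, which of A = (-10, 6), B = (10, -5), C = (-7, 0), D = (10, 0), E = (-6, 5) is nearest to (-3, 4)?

Distances: d(A) = 9, d(B) = 22, d(C) = 8, d(D) = 17, d(E) = 4. Nearest: E = (-6, 5) with distance 4.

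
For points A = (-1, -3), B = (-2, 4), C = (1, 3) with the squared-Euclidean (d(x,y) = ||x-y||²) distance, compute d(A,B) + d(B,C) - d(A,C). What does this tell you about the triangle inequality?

d(A,B) = 1² + 7² = 50, d(B,C) = 3² + 1² = 10, d(A,C) = 2² + 6² = 40.
d(A,B) + d(B,C) - d(A,C) = 50 + 10 - 40 = 60 - 40 = 20. This is ≥ 0, so the triangle inequality holds for these points.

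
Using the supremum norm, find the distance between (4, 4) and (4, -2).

max(|x_i - y_i|) = max(|4 - 4|, |4 - (-2)|) = max(0, 6) = 6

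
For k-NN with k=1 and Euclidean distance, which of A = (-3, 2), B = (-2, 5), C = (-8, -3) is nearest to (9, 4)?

Distances: d(A) ≈ 12.1655, d(B) ≈ 11.0454, d(C) ≈ 18.3848. Nearest: B = (-2, 5) with distance 11.0454.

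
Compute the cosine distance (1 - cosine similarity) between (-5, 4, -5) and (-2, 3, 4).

With u = (-5, 4, -5), v = (-2, 3, 4):
u·v = (-5)·(-2) + 4·3 + (-5)·4 = 10 + 12 + (-20) = 2.
|u| = √((-5)² + 4² + (-5)²) = √66, |v| = √((-2)² + 3² + 4²) = √29, so |u||v| = √(66·29) = √1914.
cos θ = (u·v)/(|u||v|) = 2/√1914 ≈ 0.0457
Cosine distance = 1 - cos θ ≈ 1 - 0.0457 = 0.9543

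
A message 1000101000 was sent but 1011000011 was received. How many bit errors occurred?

Differing positions: 3, 4, 5, 7, 9, 10. Hamming distance = 6.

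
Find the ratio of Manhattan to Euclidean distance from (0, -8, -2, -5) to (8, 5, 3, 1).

L1 = |0 - 8| + |-8 - 5| + |-2 - 3| + |-5 - 1| = 8 + 13 + 5 + 6 = 32
L2 = √(8² + 13² + 5² + 6²) = √294 ≈ 17.1464
L1 ≥ L2 always (equality iff movement is along one axis); L1 > L2 here.
Ratio L1/L2 = 32/√294 ≈ 1.8663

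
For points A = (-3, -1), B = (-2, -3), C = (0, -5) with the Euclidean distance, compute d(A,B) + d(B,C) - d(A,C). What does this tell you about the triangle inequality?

d(A,B) = √(1² + 2²) = √5 ≈ 2.2361, d(B,C) = √(2² + 2²) = √8 ≈ 2.8284, d(A,C) = √(3² + 4²) = √25 = 5.
d(A,B) + d(B,C) - d(A,C) = 2.2361 + 2.8284 - 5 = 5.0645 - 5 = 0.0645 (to 4 decimal places). This is ≥ 0, so the triangle inequality holds for these points.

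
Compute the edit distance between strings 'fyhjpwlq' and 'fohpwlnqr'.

Let D[i][j] be the edit distance between the first i characters of 'fyhjpwlq' and the first j characters of 'fohpwlnqr', with D[i][0] = i, D[0][j] = j, and D[i][j] = D[i-1][j-1] if the characters match, else 1 + min(D[i-1][j], D[i][j-1], D[i-1][j-1]). Filling the table (rows: prefixes of 'fyhjpwlq', columns: prefixes of 'fohpwlnqr'):
     ε  f  o  h  p  w  l  n  q  r
  ε  0  1  2  3  4  5  6  7  8  9
  f  1  0  1  2  3  4  5  6  7  8
  y  2  1  1  2  3  4  5  6  7  8
  h  3  2  2  1  2  3  4  5  6  7
  j  4  3  3  2  2  3  4  5  6  7
  p  5  4  4  3  2  3  4  5  6  7
  w  6  5  5  4  3  2  3  4  5  6
  l  7  6  6  5  4  3  2  3  4  5
  q  8  7  7  6  5  4  3  3  3  4
The bottom-right entry gives D[8][9] = 4, so no sequence of fewer than 4 edits works. Backtracking through the table gives one optimal edit sequence (4 edits):
  fyhjpwlq → fohjpwlq (sub y→o @2)
  fohjpwlq → fohpwlq (del j @4)
  fohpwlq → fohpwlnq (ins n @7)
  fohpwlnq → fohpwlnqr (ins r @9)
Edit distance = 4.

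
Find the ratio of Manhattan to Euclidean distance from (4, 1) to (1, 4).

L1 = |4 - 1| + |1 - 4| = 3 + 3 = 6
L2 = √(3² + 3²) = √18 ≈ 4.2426
L1 ≥ L2 always (equality iff movement is along one axis); L1 > L2 here.
Ratio L1/L2 = 6/√18 ≈ 1.4142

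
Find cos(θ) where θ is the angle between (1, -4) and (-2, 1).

With u = (1, -4), v = (-2, 1):
u·v = 1·(-2) + (-4)·1 = (-2) + (-4) = -6.
|u| = √(1² + (-4)²) = √17, |v| = √((-2)² + 1²) = √5, so |u||v| = √(17·5) = √85.
cos θ = (u·v)/(|u||v|) = -6/√85 ≈ -0.6508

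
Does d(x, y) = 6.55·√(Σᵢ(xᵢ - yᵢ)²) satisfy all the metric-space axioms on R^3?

Yes. The L2 (Euclidean) norm induces a metric on R^3, and multiplying a metric by a positive constant 6.55 > 0 preserves all four axioms: non-negativity (6.55·||x-y|| ≥ 0), identity (6.55·||x-y|| = 0 ⟺ ||x-y|| = 0 ⟺ x = y), symmetry (||x-y|| = ||y-x||), and the triangle inequality (6.55·||x-z|| ≤ 6.55·||x-y|| + 6.55·||y-z||). So d is a metric.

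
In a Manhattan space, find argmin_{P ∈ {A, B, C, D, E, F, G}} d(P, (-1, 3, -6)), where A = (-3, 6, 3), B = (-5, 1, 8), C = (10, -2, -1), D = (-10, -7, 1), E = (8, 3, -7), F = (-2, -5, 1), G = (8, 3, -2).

Distances: d(A) = 14, d(B) = 20, d(C) = 21, d(D) = 26, d(E) = 10, d(F) = 16, d(G) = 13. Nearest: E = (8, 3, -7) with distance 10.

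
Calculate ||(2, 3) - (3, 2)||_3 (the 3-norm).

(Σ|x_i - y_i|^3)^(1/3) = (|2 - 3|^3 + |3 - 2|^3)^(1/3)
= (1^3 + 1^3)^(1/3) = (1 + 1)^(1/3) = (2)^(1/3) ≈ 1.2599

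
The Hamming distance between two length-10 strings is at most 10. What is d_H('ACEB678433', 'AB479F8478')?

Differing positions: 2, 3, 4, 5, 6, 9, 10. Hamming distance = 7. The maximum possible Hamming distance for length-10 strings is 10, so d_H/10 = 7/10 = 0.7.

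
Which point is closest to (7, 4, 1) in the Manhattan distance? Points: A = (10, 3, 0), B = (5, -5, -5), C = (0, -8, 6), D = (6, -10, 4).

Distances: d(A) = 5, d(B) = 17, d(C) = 24, d(D) = 18. Nearest: A = (10, 3, 0) with distance 5.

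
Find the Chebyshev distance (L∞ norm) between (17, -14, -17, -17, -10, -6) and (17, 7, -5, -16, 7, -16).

max(|x_i - y_i|) = max(|17 - 17|, |-14 - 7|, |-17 - (-5)|, |-17 - (-16)|, |-10 - 7|, |-6 - (-16)|) = max(0, 21, 12, 1, 17, 10) = 21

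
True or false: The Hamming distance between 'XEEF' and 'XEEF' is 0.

Differing positions: none. Hamming distance = 0, so the claim is true.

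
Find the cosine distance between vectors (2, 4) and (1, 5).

With u = (2, 4), v = (1, 5):
u·v = 2·1 + 4·5 = 2 + 20 = 22.
|u| = √(2² + 4²) = √20, |v| = √(1² + 5²) = √26, so |u||v| = √(20·26) = √520.
cos θ = (u·v)/(|u||v|) = 22/√520 ≈ 0.9648
Cosine distance = 1 - cos θ ≈ 1 - 0.9648 = 0.0352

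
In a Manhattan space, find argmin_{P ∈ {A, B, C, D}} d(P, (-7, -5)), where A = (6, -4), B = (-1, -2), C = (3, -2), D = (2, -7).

Distances: d(A) = 14, d(B) = 9, d(C) = 13, d(D) = 11. Nearest: B = (-1, -2) with distance 9.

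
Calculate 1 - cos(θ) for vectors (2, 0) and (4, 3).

With u = (2, 0), v = (4, 3):
u·v = 2·4 + 0·3 = 8 + 0 = 8.
|u| = √(2² + 0²) = √4, |v| = √(4² + 3²) = √25, so |u||v| = √(4·25) = √100 = 10.
cos θ = (u·v)/(|u||v|) = 8/10 = 0.8
Cosine distance = 1 - cos θ = 1 - 0.8 = 0.2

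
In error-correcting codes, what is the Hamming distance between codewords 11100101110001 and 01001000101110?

Differing positions: 1, 3, 5, 6, 8, 10, 11, 12, 13, 14. Hamming distance = 10.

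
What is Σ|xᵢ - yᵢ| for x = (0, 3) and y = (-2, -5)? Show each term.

Σ|x_i - y_i| = |0 - (-2)| + |3 - (-5)| = 2 + 8 = 10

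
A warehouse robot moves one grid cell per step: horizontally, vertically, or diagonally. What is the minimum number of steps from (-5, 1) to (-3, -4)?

max(|x_i - y_i|) = max(|-5 - (-3)|, |1 - (-4)|) = max(2, 5) = 5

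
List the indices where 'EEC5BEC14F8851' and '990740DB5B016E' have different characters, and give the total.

Differing positions: 1, 2, 3, 4, 5, 6, 7, 8, 9, 10, 11, 12, 13, 14. Hamming distance = 14.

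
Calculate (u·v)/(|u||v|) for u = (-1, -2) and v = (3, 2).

With u = (-1, -2), v = (3, 2):
u·v = (-1)·3 + (-2)·2 = (-3) + (-4) = -7.
|u| = √((-1)² + (-2)²) = √5, |v| = √(3² + 2²) = √13, so |u||v| = √(5·13) = √65.
cos θ = (u·v)/(|u||v|) = -7/√65 ≈ -0.8682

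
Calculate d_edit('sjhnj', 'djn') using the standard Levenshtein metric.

Let D[i][j] be the edit distance between the first i characters of 'sjhnj' and the first j characters of 'djn', with D[i][0] = i, D[0][j] = j, and D[i][j] = D[i-1][j-1] if the characters match, else 1 + min(D[i-1][j], D[i][j-1], D[i-1][j-1]). Filling the table (rows: prefixes of 'sjhnj', columns: prefixes of 'djn'):
     ε  d  j  n
  ε  0  1  2  3
  s  1  1  2  3
  j  2  2  1  2
  h  3  3  2  2
  n  4  4  3  2
  j  5  5  4  3
The bottom-right entry gives D[5][3] = 3, so no sequence of fewer than 3 edits works. Backtracking through the table gives one optimal edit sequence (3 edits):
  sjhnj → djhnj (sub s→d @1)
  djhnj → djnj (del h @3)
  djnj → djn (del j @4)
Edit distance = 3.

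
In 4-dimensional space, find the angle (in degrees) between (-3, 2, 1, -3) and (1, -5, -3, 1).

With u = (-3, 2, 1, -3), v = (1, -5, -3, 1):
u·v = (-3)·1 + 2·(-5) + 1·(-3) + (-3)·1 = (-3) + (-10) + (-3) + (-3) = -19.
|u| = √((-3)² + 2² + 1² + (-3)²) = √23, |v| = √(1² + (-5)² + (-3)² + 1²) = √36, so |u||v| = √(23·36) = √828.
cos θ = (u·v)/(|u||v|) = -19/√828 ≈ -0.660296
θ = arccos(-0.660296) ≈ 131.32°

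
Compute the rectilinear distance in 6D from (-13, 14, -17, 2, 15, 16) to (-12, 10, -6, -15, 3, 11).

Σ|x_i - y_i| = |-13 - (-12)| + |14 - 10| + |-17 - (-6)| + |2 - (-15)| + |15 - 3| + |16 - 11| = 1 + 4 + 11 + 17 + 12 + 5 = 50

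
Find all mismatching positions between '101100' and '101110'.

Differing positions: 5. Hamming distance = 1.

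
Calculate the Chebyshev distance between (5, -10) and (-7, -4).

max(|x_i - y_i|) = max(|5 - (-7)|, |-10 - (-4)|) = max(12, 6) = 12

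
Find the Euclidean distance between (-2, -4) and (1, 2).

√(Σ(x_i - y_i)²) = √((-2 - 1)² + (-4 - 2)²)
= √((-3)² + (-6)²) = √(9 + 36) = √45 ≈ 6.7082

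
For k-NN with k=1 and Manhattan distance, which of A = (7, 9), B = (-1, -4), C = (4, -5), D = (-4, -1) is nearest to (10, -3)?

Distances: d(A) = 15, d(B) = 12, d(C) = 8, d(D) = 16. Nearest: C = (4, -5) with distance 8.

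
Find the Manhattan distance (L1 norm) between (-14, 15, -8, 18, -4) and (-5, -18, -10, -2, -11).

Σ|x_i - y_i| = |-14 - (-5)| + |15 - (-18)| + |-8 - (-10)| + |18 - (-2)| + |-4 - (-11)| = 9 + 33 + 2 + 20 + 7 = 71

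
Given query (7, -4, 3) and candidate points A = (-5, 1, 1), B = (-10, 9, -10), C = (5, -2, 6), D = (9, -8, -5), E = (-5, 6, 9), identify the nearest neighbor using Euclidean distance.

Distances: d(A) ≈ 13.1529, d(B) ≈ 25.04, d(C) ≈ 4.1231, d(D) ≈ 9.1652, d(E) ≈ 16.7332. Nearest: C = (5, -2, 6) with distance 4.1231.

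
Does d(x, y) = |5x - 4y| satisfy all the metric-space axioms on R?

No. d fails symmetry: d(6, 9) = |5·6 - 4·9| = |-6| = 6, but d(9, 6) = |5·9 - 4·6| = |21| = 21. Since 6 ≠ 21, d(x,y) ≠ d(y,x) in general.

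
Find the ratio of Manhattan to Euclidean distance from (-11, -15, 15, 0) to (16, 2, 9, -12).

L1 = |-11 - 16| + |-15 - 2| + |15 - 9| + |0 - (-12)| = 27 + 17 + 6 + 12 = 62
L2 = √(27² + 17² + 6² + 12²) = √1198 ≈ 34.6121
L1 ≥ L2 always (equality iff movement is along one axis); L1 > L2 here.
Ratio L1/L2 = 62/√1198 ≈ 1.7913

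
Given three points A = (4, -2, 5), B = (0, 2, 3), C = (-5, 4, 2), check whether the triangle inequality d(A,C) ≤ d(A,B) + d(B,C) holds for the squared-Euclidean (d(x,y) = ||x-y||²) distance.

d(A,B) = 4² + 4² + 2² = 36, d(B,C) = 5² + 2² + 1² = 30, d(A,C) = 9² + 6² + 3² = 126.
d(A,C) = 126 > 36 + 30 = 66. Triangle inequality is VIOLATED. (Squared-Euclidean is not a metric — this is a counterexample.)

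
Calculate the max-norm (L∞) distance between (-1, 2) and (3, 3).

max(|x_i - y_i|) = max(|-1 - 3|, |2 - 3|) = max(4, 1) = 4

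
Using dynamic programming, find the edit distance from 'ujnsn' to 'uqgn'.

Let D[i][j] be the edit distance between the first i characters of 'ujnsn' and the first j characters of 'uqgn', with D[i][0] = i, D[0][j] = j, and D[i][j] = D[i-1][j-1] if the characters match, else 1 + min(D[i-1][j], D[i][j-1], D[i-1][j-1]). Filling the table (rows: prefixes of 'ujnsn', columns: prefixes of 'uqgn'):
     ε  u  q  g  n
  ε  0  1  2  3  4
  u  1  0  1  2  3
  j  2  1  1  2  3
  n  3  2  2  2  2
  s  4  3  3  3  3
  n  5  4  4  4  3
The bottom-right entry gives D[5][4] = 3, so no sequence of fewer than 3 edits works. Backtracking through the table gives one optimal edit sequence (3 edits):
  ujnsn → unsn (del j @2)
  unsn → uqsn (sub n→q @2)
  uqsn → uqgn (sub s→g @3)
Edit distance = 3.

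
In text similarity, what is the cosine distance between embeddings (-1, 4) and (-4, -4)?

With u = (-1, 4), v = (-4, -4):
u·v = (-1)·(-4) + 4·(-4) = 4 + (-16) = -12.
|u| = √((-1)² + 4²) = √17, |v| = √((-4)² + (-4)²) = √32, so |u||v| = √(17·32) = √544.
cos θ = (u·v)/(|u||v|) = -12/√544 ≈ -0.5145
Cosine distance = 1 - cos θ ≈ 1 - (-0.5145) = 1.5145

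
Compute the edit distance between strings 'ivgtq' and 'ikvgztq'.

Let D[i][j] be the edit distance between the first i characters of 'ivgtq' and the first j characters of 'ikvgztq', with D[i][0] = i, D[0][j] = j, and D[i][j] = D[i-1][j-1] if the characters match, else 1 + min(D[i-1][j], D[i][j-1], D[i-1][j-1]). Filling the table (rows: prefixes of 'ivgtq', columns: prefixes of 'ikvgztq'):
     ε  i  k  v  g  z  t  q
  ε  0  1  2  3  4  5  6  7
  i  1  0  1  2  3  4  5  6
  v  2  1  1  1  2  3  4  5
  g  3  2  2  2  1  2  3  4
  t  4  3  3  3  2  2  2  3
  q  5  4  4  4  3  3  3  2
The bottom-right entry gives D[5][7] = 2, so no sequence of fewer than 2 edits works. Backtracking through the table gives one optimal edit sequence (2 edits):
  ivgtq → ikvgtq (ins k @2)
  ikvgtq → ikvgztq (ins z @5)
Edit distance = 2.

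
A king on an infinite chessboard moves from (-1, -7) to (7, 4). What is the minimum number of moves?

max(|x_i - y_i|) = max(|-1 - 7|, |-7 - 4|) = max(8, 11) = 11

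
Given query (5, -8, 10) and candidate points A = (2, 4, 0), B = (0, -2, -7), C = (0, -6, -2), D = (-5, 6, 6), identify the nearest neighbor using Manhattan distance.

Distances: d(A) = 25, d(B) = 28, d(C) = 19, d(D) = 28. Nearest: C = (0, -6, -2) with distance 19.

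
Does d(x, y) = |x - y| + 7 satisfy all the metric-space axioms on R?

No. d fails identity of indiscernibles (specifically d(x,x) = 0): d(-4, -4) = |-4 - (-4)| + 7 = 0 + 7 = 7 ≠ 0.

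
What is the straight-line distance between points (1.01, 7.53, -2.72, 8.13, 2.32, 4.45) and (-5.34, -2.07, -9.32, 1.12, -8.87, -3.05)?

√(Σ(x_i - y_i)²) = √((1.01 - (-5.34))² + (7.53 - (-2.07))² + (-2.72 - (-9.32))² + (8.13 - 1.12)² + (2.32 - (-8.87))² + (4.45 - (-3.05))²)
= √(6.35² + 9.6² + 6.6² + 7.01² + 11.19² + 7.5²) = √(40.3225 + 92.16 + 43.56 + 49.1401 + 125.2161 + 56.25) = √406.6487 ≈ 20.1655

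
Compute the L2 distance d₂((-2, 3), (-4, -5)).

√(Σ(x_i - y_i)²) = √((-2 - (-4))² + (3 - (-5))²)
= √(2² + 8²) = √(4 + 64) = √68 ≈ 8.2462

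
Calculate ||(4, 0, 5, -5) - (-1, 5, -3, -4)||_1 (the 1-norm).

Σ|x_i - y_i| = |4 - (-1)| + |0 - 5| + |5 - (-3)| + |-5 - (-4)| = 5 + 5 + 8 + 1 = 19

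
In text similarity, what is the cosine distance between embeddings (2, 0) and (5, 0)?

With u = (2, 0), v = (5, 0):
u·v = 2·5 + 0·0 = 10 + 0 = 10.
|u| = √(2² + 0²) = √4, |v| = √(5² + 0²) = √25, so |u||v| = √(4·25) = √100 = 10.
cos θ = (u·v)/(|u||v|) = 10/10 = 1
Cosine distance = 1 - cos θ = 1 - 1 = 0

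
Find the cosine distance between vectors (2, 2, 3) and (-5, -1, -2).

With u = (2, 2, 3), v = (-5, -1, -2):
u·v = 2·(-5) + 2·(-1) + 3·(-2) = (-10) + (-2) + (-6) = -18.
|u| = √(2² + 2² + 3²) = √17, |v| = √((-5)² + (-1)² + (-2)²) = √30, so |u||v| = √(17·30) = √510.
cos θ = (u·v)/(|u||v|) = -18/√510 ≈ -0.7971
Cosine distance = 1 - cos θ ≈ 1 - (-0.7971) = 1.7971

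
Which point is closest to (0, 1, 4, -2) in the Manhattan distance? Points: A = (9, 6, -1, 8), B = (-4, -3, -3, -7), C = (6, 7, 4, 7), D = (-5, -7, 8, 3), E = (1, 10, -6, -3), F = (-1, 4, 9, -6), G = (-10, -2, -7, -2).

Distances: d(A) = 29, d(B) = 20, d(C) = 21, d(D) = 22, d(E) = 21, d(F) = 13, d(G) = 24. Nearest: F = (-1, 4, 9, -6) with distance 13.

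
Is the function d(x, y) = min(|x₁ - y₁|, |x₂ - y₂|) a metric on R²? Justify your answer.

No. d fails identity of indiscernibles: take x = (-2, 0) and y = (-2, 3). Then d(x,y) = min(|-2 - (-2)|, |0 - 3|) = min(0, 3) = 0, yet x ≠ y.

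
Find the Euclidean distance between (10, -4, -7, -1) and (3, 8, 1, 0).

√(Σ(x_i - y_i)²) = √((10 - 3)² + (-4 - 8)² + (-7 - 1)² + (-1 - 0)²)
= √(7² + (-12)² + (-8)² + (-1)²) = √(49 + 144 + 64 + 1) = √258 ≈ 16.0624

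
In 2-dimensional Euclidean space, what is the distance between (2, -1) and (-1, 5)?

√(Σ(x_i - y_i)²) = √((2 - (-1))² + (-1 - 5)²)
= √(3² + (-6)²) = √(9 + 36) = √45 ≈ 6.7082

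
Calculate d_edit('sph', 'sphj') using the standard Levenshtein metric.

Let D[i][j] be the edit distance between the first i characters of 'sph' and the first j characters of 'sphj', with D[i][0] = i, D[0][j] = j, and D[i][j] = D[i-1][j-1] if the characters match, else 1 + min(D[i-1][j], D[i][j-1], D[i-1][j-1]). Filling the table (rows: prefixes of 'sph', columns: prefixes of 'sphj'):
     ε  s  p  h  j
  ε  0  1  2  3  4
  s  1  0  1  2  3
  p  2  1  0  1  2
  h  3  2  1  0  1
The bottom-right entry gives D[3][4] = 1, so no sequence of fewer than 1 edit works. Backtracking through the table gives one optimal edit sequence (1 edit):
  sph → sphj (ins j @4)
Edit distance = 1.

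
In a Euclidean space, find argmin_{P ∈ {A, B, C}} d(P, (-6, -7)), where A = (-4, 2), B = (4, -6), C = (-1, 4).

Distances: d(A) ≈ 9.2195, d(B) ≈ 10.0499, d(C) ≈ 12.083. Nearest: A = (-4, 2) with distance 9.2195.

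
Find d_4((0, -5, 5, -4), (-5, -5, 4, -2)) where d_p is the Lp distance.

(Σ|x_i - y_i|^4)^(1/4) = (|0 - (-5)|^4 + |-5 - (-5)|^4 + |5 - 4|^4 + |-4 - (-2)|^4)^(1/4)
= (5^4 + 0^4 + 1^4 + 2^4)^(1/4) = (625 + 0 + 1 + 16)^(1/4) = (642)^(1/4) ≈ 5.0337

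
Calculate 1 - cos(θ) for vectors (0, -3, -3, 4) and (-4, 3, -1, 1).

With u = (0, -3, -3, 4), v = (-4, 3, -1, 1):
u·v = 0·(-4) + (-3)·3 + (-3)·(-1) + 4·1 = 0 + (-9) + 3 + 4 = -2.
|u| = √(0² + (-3)² + (-3)² + 4²) = √34, |v| = √((-4)² + 3² + (-1)² + 1²) = √27, so |u||v| = √(34·27) = √918.
cos θ = (u·v)/(|u||v|) = -2/√918 ≈ -0.066
Cosine distance = 1 - cos θ ≈ 1 - (-0.066) = 1.066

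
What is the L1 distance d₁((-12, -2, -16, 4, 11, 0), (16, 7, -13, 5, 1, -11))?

Σ|x_i - y_i| = |-12 - 16| + |-2 - 7| + |-16 - (-13)| + |4 - 5| + |11 - 1| + |0 - (-11)| = 28 + 9 + 3 + 1 + 10 + 11 = 62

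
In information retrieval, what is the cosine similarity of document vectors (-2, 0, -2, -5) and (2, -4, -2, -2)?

With u = (-2, 0, -2, -5), v = (2, -4, -2, -2):
u·v = (-2)·2 + 0·(-4) + (-2)·(-2) + (-5)·(-2) = (-4) + 0 + 4 + 10 = 10.
|u| = √((-2)² + 0² + (-2)² + (-5)²) = √33, |v| = √(2² + (-4)² + (-2)² + (-2)²) = √28, so |u||v| = √(33·28) = √924.
cos θ = (u·v)/(|u||v|) = 10/√924 ≈ 0.329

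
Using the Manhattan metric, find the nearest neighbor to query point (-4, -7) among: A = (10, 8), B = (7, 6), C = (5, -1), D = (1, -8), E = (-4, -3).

Distances: d(A) = 29, d(B) = 24, d(C) = 15, d(D) = 6, d(E) = 4. Nearest: E = (-4, -3) with distance 4.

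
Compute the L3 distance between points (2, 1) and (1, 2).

(Σ|x_i - y_i|^3)^(1/3) = (|2 - 1|^3 + |1 - 2|^3)^(1/3)
= (1^3 + 1^3)^(1/3) = (1 + 1)^(1/3) = (2)^(1/3) ≈ 1.2599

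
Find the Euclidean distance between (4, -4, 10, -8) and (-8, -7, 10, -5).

√(Σ(x_i - y_i)²) = √((4 - (-8))² + (-4 - (-7))² + (10 - 10)² + (-8 - (-5))²)
= √(12² + 3² + 0² + (-3)²) = √(144 + 9 + 0 + 9) = √162 ≈ 12.7279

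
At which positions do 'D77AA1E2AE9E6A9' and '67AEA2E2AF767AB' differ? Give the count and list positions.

Differing positions: 1, 3, 4, 6, 10, 11, 12, 13, 15. Hamming distance = 9.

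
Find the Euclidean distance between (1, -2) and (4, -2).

√(Σ(x_i - y_i)²) = √((1 - 4)² + (-2 - (-2))²)
= √((-3)² + 0²) = √(9 + 0) = √9 = 3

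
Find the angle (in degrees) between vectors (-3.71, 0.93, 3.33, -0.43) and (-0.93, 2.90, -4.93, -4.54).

With u = (-3.71, 0.93, 3.33, -0.43), v = (-0.93, 2.90, -4.93, -4.54):
u·v = (-3.71)·(-0.93) + 0.93·2.9 + 3.33·(-4.93) + (-0.43)·(-4.54) = 3.4503 + 2.697 + (-16.4169) + 1.9522 = -8.3174.
|u| = √((-3.71)² + 0.93² + 3.33² + (-0.43)²) = √(13.7641 + 0.8649 + 11.0889 + 0.1849) = √25.9028, |v| = √((-0.93)² + 2.9² + (-4.93)² + (-4.54)²) = √(0.8649 + 8.41 + 24.3049 + 20.6116) = √54.1914.
cos θ = (u·v)/(|u||v|) = -8.3174/(√25.9028·√54.1914) ≈ -0.221998
θ = arccos(-0.221998) ≈ 102.83°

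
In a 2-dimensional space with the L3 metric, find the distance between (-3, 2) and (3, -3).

(Σ|x_i - y_i|^3)^(1/3) = (|-3 - 3|^3 + |2 - (-3)|^3)^(1/3)
= (6^3 + 5^3)^(1/3) = (216 + 125)^(1/3) = (341)^(1/3) ≈ 6.9864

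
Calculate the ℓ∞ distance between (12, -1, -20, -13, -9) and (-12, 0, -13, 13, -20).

max(|x_i - y_i|) = max(|12 - (-12)|, |-1 - 0|, |-20 - (-13)|, |-13 - 13|, |-9 - (-20)|) = max(24, 1, 7, 26, 11) = 26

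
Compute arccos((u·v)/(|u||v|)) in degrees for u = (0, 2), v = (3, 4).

With u = (0, 2), v = (3, 4):
u·v = 0·3 + 2·4 = 0 + 8 = 8.
|u| = √(0² + 2²) = √4, |v| = √(3² + 4²) = √25, so |u||v| = √(4·25) = √100 = 10.
cos θ = (u·v)/(|u||v|) = 8/10 = 0.8
θ = arccos(0.8) ≈ 36.87°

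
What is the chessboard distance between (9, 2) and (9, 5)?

max(|x_i - y_i|) = max(|9 - 9|, |2 - 5|) = max(0, 3) = 3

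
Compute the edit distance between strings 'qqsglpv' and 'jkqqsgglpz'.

Let D[i][j] be the edit distance between the first i characters of 'qqsglpv' and the first j characters of 'jkqqsgglpz', with D[i][0] = i, D[0][j] = j, and D[i][j] = D[i-1][j-1] if the characters match, else 1 + min(D[i-1][j], D[i][j-1], D[i-1][j-1]). Filling the table (rows: prefixes of 'qqsglpv', columns: prefixes of 'jkqqsgglpz'):
     ε  j  k  q  q  s  g  g  l  p  z
  ε  0  1  2  3  4  5  6  7  8  9 10
  q  1  1  2  2  3  4  5  6  7  8  9
  q  2  2  2  2  2  3  4  5  6  7  8
  s  3  3  3  3  3  2  3  4  5  6  7
  g  4  4  4  4  4  3  2  3  4  5  6
  l  5  5  5  5  5  4  3  3  3  4  5
  p  6  6  6  6  6  5  4  4  4  3  4
  v  7  7  7  7  7  6  5  5  5  4  4
The bottom-right entry gives D[7][10] = 4, so no sequence of fewer than 4 edits works. Backtracking through the table gives one optimal edit sequence (4 edits):
  qqsglpv → jqqsglpv (ins j @1)
  jqqsglpv → jkqqsglpv (ins k @2)
  jkqqsglpv → jkqqsgglpv (ins g @6)
  jkqqsgglpv → jkqqsgglpz (sub v→z @10)
Edit distance = 4.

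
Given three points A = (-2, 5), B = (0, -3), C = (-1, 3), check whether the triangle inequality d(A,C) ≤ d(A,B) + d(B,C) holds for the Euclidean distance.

d(A,B) = √(2² + 8²) = √68 ≈ 8.2462, d(B,C) = √(1² + 6²) = √37 ≈ 6.0828, d(A,C) = √(1² + 2²) = √5 ≈ 2.2361.
d(A,C) ≈ 2.2361 ≤ 8.2462 + 6.0828 = 14.329. Triangle inequality is satisfied.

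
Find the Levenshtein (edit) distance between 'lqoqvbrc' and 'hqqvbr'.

Let D[i][j] be the edit distance between the first i characters of 'lqoqvbrc' and the first j characters of 'hqqvbr', with D[i][0] = i, D[0][j] = j, and D[i][j] = D[i-1][j-1] if the characters match, else 1 + min(D[i-1][j], D[i][j-1], D[i-1][j-1]). Filling the table (rows: prefixes of 'lqoqvbrc', columns: prefixes of 'hqqvbr'):
     ε  h  q  q  v  b  r
  ε  0  1  2  3  4  5  6
  l  1  1  2  3  4  5  6
  q  2  2  1  2  3  4  5
  o  3  3  2  2  3  4  5
  q  4  4  3  2  3  4  5
  v  5  5  4  3  2  3  4
  b  6  6  5  4  3  2  3
  r  7  7  6  5  4  3  2
  c  8  8  7  6  5  4  3
The bottom-right entry gives D[8][6] = 3, so no sequence of fewer than 3 edits works. Backtracking through the table gives one optimal edit sequence (3 edits):
  lqoqvbrc → hqoqvbrc (sub l→h @1)
  hqoqvbrc → hqqvbrc (del o @3)
  hqqvbrc → hqqvbr (del c @7)
Edit distance = 3.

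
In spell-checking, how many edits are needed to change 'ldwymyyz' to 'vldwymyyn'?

Let D[i][j] be the edit distance between the first i characters of 'ldwymyyz' and the first j characters of 'vldwymyyn', with D[i][0] = i, D[0][j] = j, and D[i][j] = D[i-1][j-1] if the characters match, else 1 + min(D[i-1][j], D[i][j-1], D[i-1][j-1]). Filling the table (rows: prefixes of 'ldwymyyz', columns: prefixes of 'vldwymyyn'):
     ε  v  l  d  w  y  m  y  y  n
  ε  0  1  2  3  4  5  6  7  8  9
  l  1  1  1  2  3  4  5  6  7  8
  d  2  2  2  1  2  3  4  5  6  7
  w  3  3  3  2  1  2  3  4  5  6
  y  4  4  4  3  2  1  2  3  4  5
  m  5  5  5  4  3  2  1  2  3  4
  y  6  6  6  5  4  3  2  1  2  3
  y  7  7  7  6  5  4  3  2  1  2
  z  8  8  8  7  6  5  4  3  2  2
The bottom-right entry gives D[8][9] = 2, so no sequence of fewer than 2 edits works. Backtracking through the table gives one optimal edit sequence (2 edits):
  ldwymyyz → vldwymyyz (ins v @1)
  vldwymyyz → vldwymyyn (sub z→n @9)
Edit distance = 2.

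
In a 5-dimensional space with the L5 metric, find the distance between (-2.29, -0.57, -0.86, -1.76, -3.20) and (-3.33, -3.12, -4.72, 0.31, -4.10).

(Σ|x_i - y_i|^5)^(1/5) = (|-2.29 - (-3.33)|^5 + |-0.57 - (-3.12)|^5 + |-0.86 - (-4.72)|^5 + |-1.76 - 0.31|^5 + |-3.2 - (-4.1)|^5)^(1/5)
= (1.04^5 + 2.55^5 + 3.86^5 + 2.07^5 + 0.9^5)^(1/5) ≈ (1.2167 + 107.8204 + 856.9126 + 38.006 + 0.5905)^(1/5) = (1004.5462)^(1/5) ≈ 3.9847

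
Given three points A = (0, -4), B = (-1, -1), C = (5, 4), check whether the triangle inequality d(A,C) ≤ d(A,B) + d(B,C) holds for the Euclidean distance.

d(A,B) = √(1² + 3²) = √10 ≈ 3.1623, d(B,C) = √(6² + 5²) = √61 ≈ 7.8102, d(A,C) = √(5² + 8²) = √89 ≈ 9.434.
d(A,C) ≈ 9.434 ≤ 3.1623 + 7.8102 = 10.9725. Triangle inequality is satisfied.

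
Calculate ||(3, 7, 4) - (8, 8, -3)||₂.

√(Σ(x_i - y_i)²) = √((3 - 8)² + (7 - 8)² + (4 - (-3))²)
= √((-5)² + (-1)² + 7²) = √(25 + 1 + 49) = √75 ≈ 8.6603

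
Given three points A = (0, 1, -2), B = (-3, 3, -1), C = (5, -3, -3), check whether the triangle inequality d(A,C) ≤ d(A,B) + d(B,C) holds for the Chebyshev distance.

d(A,B) = max(3, 2, 1) = 3, d(B,C) = max(8, 6, 2) = 8, d(A,C) = max(5, 4, 1) = 5.
d(A,C) = 5 ≤ 3 + 8 = 11. Triangle inequality is satisfied.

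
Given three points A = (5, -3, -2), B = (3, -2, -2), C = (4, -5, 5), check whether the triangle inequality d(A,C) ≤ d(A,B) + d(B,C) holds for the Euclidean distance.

d(A,B) = √(2² + 1² + 0²) = √5 ≈ 2.2361, d(B,C) = √(1² + 3² + 7²) = √59 ≈ 7.6811, d(A,C) = √(1² + 2² + 7²) = √54 ≈ 7.3485.
d(A,C) ≈ 7.3485 ≤ 2.2361 + 7.6811 = 9.9172. Triangle inequality is satisfied.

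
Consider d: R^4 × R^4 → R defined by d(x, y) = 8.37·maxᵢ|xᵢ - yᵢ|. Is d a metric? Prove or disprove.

Yes. The L∞ (Chebyshev) norm induces a metric on R^4, and multiplying a metric by a positive constant 8.37 > 0 preserves all four axioms: non-negativity (8.37·||x-y|| ≥ 0), identity (8.37·||x-y|| = 0 ⟺ ||x-y|| = 0 ⟺ x = y), symmetry (||x-y|| = ||y-x||), and the triangle inequality (8.37·||x-z|| ≤ 8.37·||x-y|| + 8.37·||y-z||). So d is a metric.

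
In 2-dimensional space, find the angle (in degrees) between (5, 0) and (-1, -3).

With u = (5, 0), v = (-1, -3):
u·v = 5·(-1) + 0·(-3) = (-5) + 0 = -5.
|u| = √(5² + 0²) = √25, |v| = √((-1)² + (-3)²) = √10, so |u||v| = √(25·10) = √250.
cos θ = (u·v)/(|u||v|) = -5/√250 ≈ -0.316228
θ = arccos(-0.316228) ≈ 108.43°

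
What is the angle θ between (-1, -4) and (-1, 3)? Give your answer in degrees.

With u = (-1, -4), v = (-1, 3):
u·v = (-1)·(-1) + (-4)·3 = 1 + (-12) = -11.
|u| = √((-1)² + (-4)²) = √17, |v| = √((-1)² + 3²) = √10, so |u||v| = √(17·10) = √170.
cos θ = (u·v)/(|u||v|) = -11/√170 ≈ -0.843661
θ = arccos(-0.843661) ≈ 147.53°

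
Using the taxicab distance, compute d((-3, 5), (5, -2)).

Σ|x_i - y_i| = |-3 - 5| + |5 - (-2)| = 8 + 7 = 15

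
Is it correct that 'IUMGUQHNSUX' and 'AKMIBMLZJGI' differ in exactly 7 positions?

Differing positions: 1, 2, 4, 5, 6, 7, 8, 9, 10, 11. Hamming distance = 10, so the claim that d_H = 7 is false.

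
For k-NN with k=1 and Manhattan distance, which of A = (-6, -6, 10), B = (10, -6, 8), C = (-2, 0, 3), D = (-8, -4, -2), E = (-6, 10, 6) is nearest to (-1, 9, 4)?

Distances: d(A) = 26, d(B) = 30, d(C) = 11, d(D) = 26, d(E) = 8. Nearest: E = (-6, 10, 6) with distance 8.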